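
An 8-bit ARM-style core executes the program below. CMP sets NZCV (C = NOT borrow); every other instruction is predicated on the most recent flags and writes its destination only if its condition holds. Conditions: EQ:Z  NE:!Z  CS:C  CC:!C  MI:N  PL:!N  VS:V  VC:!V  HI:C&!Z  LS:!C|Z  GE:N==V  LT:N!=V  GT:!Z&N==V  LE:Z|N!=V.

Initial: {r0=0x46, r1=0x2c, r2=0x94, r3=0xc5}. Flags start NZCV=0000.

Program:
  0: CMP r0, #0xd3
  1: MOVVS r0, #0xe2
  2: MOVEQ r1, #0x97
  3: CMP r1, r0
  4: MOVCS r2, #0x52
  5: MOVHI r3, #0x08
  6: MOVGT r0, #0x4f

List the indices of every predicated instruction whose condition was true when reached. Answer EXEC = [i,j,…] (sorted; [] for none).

EXEC = []

[0] flags=0000 → (cmp)
[1] flags=0000 VS?F → skip
[2] flags=0000 EQ?F → skip
[3] flags=1000 → (cmp)
[4] flags=1000 CS?F → skip
[5] flags=1000 HI?F → skip
[6] flags=1000 GT?F → skip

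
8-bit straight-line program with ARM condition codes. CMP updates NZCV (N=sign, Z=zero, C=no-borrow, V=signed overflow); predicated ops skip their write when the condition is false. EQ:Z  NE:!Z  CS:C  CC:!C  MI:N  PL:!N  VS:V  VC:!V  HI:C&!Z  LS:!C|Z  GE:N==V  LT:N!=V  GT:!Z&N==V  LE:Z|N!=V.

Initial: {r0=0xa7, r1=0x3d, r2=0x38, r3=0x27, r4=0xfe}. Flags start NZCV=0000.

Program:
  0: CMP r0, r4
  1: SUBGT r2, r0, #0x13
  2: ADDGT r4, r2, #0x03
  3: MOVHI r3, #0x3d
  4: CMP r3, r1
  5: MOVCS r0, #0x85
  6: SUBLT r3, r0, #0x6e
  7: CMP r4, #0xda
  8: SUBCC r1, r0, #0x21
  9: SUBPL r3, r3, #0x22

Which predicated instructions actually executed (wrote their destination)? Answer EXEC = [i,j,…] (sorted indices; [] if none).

0: ✓ CMP  NZCV=1000
1: · SUBGT
2: · ADDGT
3: · MOVHI
4: ✓ CMP  NZCV=1000
5: · MOVCS
6: ✓ SUBLT  r3←0x39
7: ✓ CMP  NZCV=0010
8: · SUBCC
9: ✓ SUBPL  r3←0x17

EXEC = [6,9]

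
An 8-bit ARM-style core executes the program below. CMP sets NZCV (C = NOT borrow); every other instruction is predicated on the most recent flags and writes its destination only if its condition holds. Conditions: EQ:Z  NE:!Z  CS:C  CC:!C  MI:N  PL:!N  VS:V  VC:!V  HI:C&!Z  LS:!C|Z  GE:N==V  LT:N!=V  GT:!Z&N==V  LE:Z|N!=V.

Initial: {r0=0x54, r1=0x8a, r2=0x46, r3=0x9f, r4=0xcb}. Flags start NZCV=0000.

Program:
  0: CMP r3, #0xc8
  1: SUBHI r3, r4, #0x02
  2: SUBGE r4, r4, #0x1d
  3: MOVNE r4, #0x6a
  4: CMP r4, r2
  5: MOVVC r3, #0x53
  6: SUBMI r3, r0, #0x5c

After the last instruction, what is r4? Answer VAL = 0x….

VAL = 0x6a

[0] flags=1000 → (cmp)
[1] flags=1000 HI?F → skip
[2] flags=1000 GE?F → skip
[3] flags=1000 NE?T → r4=0x6a
[4] flags=0010 → (cmp)
[5] flags=0010 VC?T → r3=0x53
[6] flags=0010 MI?F → skip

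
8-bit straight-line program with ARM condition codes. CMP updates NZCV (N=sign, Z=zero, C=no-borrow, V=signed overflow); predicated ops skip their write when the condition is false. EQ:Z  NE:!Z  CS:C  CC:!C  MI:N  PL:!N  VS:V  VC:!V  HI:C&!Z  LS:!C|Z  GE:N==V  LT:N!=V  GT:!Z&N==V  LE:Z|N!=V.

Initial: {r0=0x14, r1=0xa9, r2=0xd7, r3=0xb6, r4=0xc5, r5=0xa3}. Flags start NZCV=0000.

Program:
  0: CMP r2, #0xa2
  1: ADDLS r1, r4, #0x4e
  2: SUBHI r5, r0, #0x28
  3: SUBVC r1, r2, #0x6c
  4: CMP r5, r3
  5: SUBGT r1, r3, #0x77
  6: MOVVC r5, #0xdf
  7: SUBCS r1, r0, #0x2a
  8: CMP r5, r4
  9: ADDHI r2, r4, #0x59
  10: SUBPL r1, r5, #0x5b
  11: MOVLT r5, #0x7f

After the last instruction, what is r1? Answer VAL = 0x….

[0] flags=0010 → (cmp)
[1] flags=0010 LS?F → skip
[2] flags=0010 HI?T → r5=0xec
[3] flags=0010 VC?T → r1=0x6b
[4] flags=0010 → (cmp)
[5] flags=0010 GT?T → r1=0x3f
[6] flags=0010 VC?T → r5=0xdf
[7] flags=0010 CS?T → r1=0xea
[8] flags=0010 → (cmp)
[9] flags=0010 HI?T → r2=0x1e
[10] flags=0010 PL?T → r1=0x84
[11] flags=0010 LT?F → skip

VAL = 0x84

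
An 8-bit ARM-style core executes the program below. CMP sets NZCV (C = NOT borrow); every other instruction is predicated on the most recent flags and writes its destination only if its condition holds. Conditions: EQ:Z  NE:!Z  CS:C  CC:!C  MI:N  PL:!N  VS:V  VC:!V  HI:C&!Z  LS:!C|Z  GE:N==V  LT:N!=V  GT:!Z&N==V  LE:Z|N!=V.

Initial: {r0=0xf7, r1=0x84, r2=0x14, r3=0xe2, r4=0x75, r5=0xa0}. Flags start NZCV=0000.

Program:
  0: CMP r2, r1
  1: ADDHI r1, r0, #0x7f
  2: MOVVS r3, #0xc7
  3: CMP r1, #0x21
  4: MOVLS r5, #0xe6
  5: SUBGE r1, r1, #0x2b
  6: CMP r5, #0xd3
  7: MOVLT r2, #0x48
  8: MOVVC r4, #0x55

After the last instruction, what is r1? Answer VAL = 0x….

0: ✓ CMP  NZCV=1001
1: · ADDHI
2: ✓ MOVVS  r3←0xc7
3: ✓ CMP  NZCV=0011
4: · MOVLS
5: · SUBGE
6: ✓ CMP  NZCV=1000
7: ✓ MOVLT  r2←0x48
8: ✓ MOVVC  r4←0x55

VAL = 0x84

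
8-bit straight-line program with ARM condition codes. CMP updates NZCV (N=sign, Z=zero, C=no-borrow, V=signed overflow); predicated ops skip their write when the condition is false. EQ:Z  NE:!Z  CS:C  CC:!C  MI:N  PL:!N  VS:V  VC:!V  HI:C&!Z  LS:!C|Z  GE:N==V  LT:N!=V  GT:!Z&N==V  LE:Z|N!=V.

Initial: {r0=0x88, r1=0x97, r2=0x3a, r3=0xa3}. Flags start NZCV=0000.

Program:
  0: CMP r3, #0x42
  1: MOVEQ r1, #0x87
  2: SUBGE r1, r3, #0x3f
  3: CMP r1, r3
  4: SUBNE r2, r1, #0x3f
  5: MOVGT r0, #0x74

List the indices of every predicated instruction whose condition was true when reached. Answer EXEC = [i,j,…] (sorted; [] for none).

0: ✓ CMP  NZCV=0011
1: · MOVEQ
2: · SUBGE
3: ✓ CMP  NZCV=1000
4: ✓ SUBNE  r2←0x58
5: · MOVGT

EXEC = [4]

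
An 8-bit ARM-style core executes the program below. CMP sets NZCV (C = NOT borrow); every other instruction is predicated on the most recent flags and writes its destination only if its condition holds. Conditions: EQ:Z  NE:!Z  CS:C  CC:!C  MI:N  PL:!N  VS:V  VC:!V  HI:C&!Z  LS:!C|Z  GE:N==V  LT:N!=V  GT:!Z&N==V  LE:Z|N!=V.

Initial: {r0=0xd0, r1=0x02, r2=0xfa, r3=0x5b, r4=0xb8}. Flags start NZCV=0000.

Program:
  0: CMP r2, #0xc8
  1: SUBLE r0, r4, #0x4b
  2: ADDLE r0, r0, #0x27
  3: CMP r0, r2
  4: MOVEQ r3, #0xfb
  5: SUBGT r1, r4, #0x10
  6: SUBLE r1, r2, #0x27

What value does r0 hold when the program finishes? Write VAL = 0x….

0: ✓ CMP  NZCV=0010
1: · SUBLE
2: · ADDLE
3: ✓ CMP  NZCV=1000
4: · MOVEQ
5: · SUBGT
6: ✓ SUBLE  r1←0xd3

VAL = 0xd0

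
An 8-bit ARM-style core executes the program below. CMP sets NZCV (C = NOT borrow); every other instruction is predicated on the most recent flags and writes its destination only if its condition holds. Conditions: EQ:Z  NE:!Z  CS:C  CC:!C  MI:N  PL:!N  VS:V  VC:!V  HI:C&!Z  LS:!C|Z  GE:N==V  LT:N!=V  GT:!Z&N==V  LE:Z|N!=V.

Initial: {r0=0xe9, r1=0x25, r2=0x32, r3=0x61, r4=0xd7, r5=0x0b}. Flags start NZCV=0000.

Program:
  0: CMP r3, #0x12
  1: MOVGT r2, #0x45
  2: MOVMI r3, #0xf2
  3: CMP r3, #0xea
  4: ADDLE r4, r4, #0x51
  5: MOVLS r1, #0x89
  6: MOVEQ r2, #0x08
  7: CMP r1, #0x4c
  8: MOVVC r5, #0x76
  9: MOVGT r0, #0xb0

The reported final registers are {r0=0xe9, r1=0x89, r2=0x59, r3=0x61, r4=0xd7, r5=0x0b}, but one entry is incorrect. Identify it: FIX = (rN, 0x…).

0: ✓ CMP  NZCV=0010
1: ✓ MOVGT  r2←0x45
2: · MOVMI
3: ✓ CMP  NZCV=0000
4: · ADDLE
5: ✓ MOVLS  r1←0x89
6: · MOVEQ
7: ✓ CMP  NZCV=0011
8: · MOVVC
9: · MOVGT

FIX = (r2, 0x45)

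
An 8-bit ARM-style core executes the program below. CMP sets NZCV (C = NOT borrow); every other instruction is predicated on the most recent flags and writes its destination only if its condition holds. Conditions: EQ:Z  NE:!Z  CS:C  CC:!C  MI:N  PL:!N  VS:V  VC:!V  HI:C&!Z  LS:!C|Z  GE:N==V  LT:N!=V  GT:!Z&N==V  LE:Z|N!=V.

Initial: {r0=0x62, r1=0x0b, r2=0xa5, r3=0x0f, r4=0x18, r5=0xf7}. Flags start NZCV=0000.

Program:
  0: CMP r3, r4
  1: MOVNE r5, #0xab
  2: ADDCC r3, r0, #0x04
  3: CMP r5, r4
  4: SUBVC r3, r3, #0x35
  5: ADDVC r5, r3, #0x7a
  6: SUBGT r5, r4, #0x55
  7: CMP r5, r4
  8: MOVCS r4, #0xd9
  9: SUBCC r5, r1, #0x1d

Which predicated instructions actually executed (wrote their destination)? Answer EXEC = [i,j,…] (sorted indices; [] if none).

0: ✓ CMP  NZCV=1000
1: ✓ MOVNE  r5←0xab
2: ✓ ADDCC  r3←0x66
3: ✓ CMP  NZCV=1010
4: ✓ SUBVC  r3←0x31
5: ✓ ADDVC  r5←0xab
6: · SUBGT
7: ✓ CMP  NZCV=1010
8: ✓ MOVCS  r4←0xd9
9: · SUBCC

EXEC = [1,2,4,5,8]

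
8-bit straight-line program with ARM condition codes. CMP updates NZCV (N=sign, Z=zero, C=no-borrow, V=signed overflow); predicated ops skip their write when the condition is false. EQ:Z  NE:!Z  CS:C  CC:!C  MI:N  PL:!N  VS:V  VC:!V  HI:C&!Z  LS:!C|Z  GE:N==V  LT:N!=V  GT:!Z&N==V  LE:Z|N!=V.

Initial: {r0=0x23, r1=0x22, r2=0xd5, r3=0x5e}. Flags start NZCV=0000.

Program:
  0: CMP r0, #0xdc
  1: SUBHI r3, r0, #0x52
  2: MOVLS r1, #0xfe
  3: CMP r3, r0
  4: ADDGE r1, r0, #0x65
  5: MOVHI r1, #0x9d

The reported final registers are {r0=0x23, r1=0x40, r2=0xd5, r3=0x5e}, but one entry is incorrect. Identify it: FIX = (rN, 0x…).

FIX = (r1, 0x9d)

[0] flags=0000 → (cmp)
[1] flags=0000 HI?F → skip
[2] flags=0000 LS?T → r1=0xfe
[3] flags=0010 → (cmp)
[4] flags=0010 GE?T → r1=0x88
[5] flags=0010 HI?T → r1=0x9d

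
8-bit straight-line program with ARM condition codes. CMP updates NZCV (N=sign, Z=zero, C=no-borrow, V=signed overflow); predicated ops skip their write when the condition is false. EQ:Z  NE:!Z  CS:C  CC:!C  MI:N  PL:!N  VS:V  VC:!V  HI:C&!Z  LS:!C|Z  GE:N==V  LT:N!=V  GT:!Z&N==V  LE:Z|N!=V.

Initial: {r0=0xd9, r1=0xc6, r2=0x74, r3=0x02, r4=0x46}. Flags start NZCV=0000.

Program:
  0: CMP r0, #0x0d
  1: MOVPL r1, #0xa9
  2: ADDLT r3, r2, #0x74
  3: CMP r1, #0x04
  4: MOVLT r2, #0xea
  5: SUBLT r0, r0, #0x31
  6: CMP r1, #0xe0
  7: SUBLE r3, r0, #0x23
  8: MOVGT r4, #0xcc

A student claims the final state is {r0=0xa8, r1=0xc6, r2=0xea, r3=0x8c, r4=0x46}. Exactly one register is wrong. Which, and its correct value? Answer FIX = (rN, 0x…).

FIX = (r3, 0x85)

[0] flags=1010 → (cmp)
[1] flags=1010 PL?F → skip
[2] flags=1010 LT?T → r3=0xe8
[3] flags=1010 → (cmp)
[4] flags=1010 LT?T → r2=0xea
[5] flags=1010 LT?T → r0=0xa8
[6] flags=1000 → (cmp)
[7] flags=1000 LE?T → r3=0x85
[8] flags=1000 GT?F → skip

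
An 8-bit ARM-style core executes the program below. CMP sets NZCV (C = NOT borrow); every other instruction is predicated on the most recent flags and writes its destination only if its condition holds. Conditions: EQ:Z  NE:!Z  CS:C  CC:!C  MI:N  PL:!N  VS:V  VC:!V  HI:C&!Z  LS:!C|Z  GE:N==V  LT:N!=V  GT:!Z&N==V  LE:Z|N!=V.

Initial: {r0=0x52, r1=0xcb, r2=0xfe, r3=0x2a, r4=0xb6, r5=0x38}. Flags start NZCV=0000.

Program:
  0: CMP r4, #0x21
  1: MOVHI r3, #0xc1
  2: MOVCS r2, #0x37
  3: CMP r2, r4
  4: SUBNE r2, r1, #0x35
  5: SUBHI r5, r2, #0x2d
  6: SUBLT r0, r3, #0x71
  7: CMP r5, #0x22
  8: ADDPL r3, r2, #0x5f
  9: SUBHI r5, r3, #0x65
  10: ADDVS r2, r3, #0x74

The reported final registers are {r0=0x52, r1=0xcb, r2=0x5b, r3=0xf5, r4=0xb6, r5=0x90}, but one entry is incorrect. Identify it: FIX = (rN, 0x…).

FIX = (r2, 0x96)

[0] flags=1010 → (cmp)
[1] flags=1010 HI?T → r3=0xc1
[2] flags=1010 CS?T → r2=0x37
[3] flags=1001 → (cmp)
[4] flags=1001 NE?T → r2=0x96
[5] flags=1001 HI?F → skip
[6] flags=1001 LT?F → skip
[7] flags=0010 → (cmp)
[8] flags=0010 PL?T → r3=0xf5
[9] flags=0010 HI?T → r5=0x90
[10] flags=0010 VS?F → skip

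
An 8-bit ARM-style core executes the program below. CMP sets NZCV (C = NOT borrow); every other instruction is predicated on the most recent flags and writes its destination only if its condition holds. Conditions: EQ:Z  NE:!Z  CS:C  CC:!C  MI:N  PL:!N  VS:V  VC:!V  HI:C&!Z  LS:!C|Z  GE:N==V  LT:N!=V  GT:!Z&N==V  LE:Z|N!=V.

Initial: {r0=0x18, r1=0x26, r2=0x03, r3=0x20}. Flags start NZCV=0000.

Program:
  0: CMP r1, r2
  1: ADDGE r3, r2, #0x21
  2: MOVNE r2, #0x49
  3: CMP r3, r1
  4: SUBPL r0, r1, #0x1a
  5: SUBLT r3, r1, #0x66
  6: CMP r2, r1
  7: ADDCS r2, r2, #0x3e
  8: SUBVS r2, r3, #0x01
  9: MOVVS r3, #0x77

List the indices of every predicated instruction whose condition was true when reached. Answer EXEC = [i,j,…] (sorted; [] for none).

[0] flags=0010 → (cmp)
[1] flags=0010 GE?T → r3=0x24
[2] flags=0010 NE?T → r2=0x49
[3] flags=1000 → (cmp)
[4] flags=1000 PL?F → skip
[5] flags=1000 LT?T → r3=0xc0
[6] flags=0010 → (cmp)
[7] flags=0010 CS?T → r2=0x87
[8] flags=0010 VS?F → skip
[9] flags=0010 VS?F → skip

EXEC = [1,2,5,7]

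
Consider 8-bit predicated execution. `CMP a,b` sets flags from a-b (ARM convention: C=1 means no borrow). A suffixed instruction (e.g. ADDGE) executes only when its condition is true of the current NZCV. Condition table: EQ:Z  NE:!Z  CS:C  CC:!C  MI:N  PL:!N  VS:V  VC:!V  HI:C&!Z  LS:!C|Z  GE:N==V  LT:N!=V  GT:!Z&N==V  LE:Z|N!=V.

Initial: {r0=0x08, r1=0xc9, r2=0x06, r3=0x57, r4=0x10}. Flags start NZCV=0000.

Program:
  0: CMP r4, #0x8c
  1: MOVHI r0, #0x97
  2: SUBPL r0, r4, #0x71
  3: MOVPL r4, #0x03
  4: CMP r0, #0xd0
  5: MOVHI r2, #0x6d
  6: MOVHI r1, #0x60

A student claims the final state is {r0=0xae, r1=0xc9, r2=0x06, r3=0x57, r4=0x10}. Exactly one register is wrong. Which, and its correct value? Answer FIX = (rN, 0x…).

FIX = (r0, 0x08)

[0] flags=1001 → (cmp)
[1] flags=1001 HI?F → skip
[2] flags=1001 PL?F → skip
[3] flags=1001 PL?F → skip
[4] flags=0000 → (cmp)
[5] flags=0000 HI?F → skip
[6] flags=0000 HI?F → skip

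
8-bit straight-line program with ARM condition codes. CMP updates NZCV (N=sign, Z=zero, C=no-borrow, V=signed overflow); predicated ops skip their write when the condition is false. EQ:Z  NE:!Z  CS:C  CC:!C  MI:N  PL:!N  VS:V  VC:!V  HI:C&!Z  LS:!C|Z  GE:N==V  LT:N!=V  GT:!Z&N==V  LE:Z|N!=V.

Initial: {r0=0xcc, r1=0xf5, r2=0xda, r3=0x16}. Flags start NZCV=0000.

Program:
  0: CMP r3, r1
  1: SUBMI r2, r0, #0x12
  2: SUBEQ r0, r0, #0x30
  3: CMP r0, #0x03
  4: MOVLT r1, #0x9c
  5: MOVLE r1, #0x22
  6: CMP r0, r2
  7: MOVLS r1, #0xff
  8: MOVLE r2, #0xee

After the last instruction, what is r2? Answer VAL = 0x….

VAL = 0xee

[0] flags=0000 → (cmp)
[1] flags=0000 MI?F → skip
[2] flags=0000 EQ?F → skip
[3] flags=1010 → (cmp)
[4] flags=1010 LT?T → r1=0x9c
[5] flags=1010 LE?T → r1=0x22
[6] flags=1000 → (cmp)
[7] flags=1000 LS?T → r1=0xff
[8] flags=1000 LE?T → r2=0xee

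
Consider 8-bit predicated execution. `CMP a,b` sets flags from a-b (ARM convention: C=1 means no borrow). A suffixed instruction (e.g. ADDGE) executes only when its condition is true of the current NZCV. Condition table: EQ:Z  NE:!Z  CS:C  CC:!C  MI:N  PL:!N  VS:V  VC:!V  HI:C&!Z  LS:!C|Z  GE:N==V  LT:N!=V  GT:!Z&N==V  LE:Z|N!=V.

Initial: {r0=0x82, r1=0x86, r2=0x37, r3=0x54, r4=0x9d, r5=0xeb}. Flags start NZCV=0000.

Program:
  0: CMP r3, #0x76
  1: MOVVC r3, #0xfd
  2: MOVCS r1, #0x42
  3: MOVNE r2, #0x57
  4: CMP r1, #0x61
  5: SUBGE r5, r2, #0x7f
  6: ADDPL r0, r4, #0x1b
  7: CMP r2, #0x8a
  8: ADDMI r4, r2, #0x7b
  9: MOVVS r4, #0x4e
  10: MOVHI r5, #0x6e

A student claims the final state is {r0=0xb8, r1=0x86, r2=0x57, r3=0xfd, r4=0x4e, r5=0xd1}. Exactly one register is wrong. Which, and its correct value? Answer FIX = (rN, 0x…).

[0] flags=1000 → (cmp)
[1] flags=1000 VC?T → r3=0xfd
[2] flags=1000 CS?F → skip
[3] flags=1000 NE?T → r2=0x57
[4] flags=0011 → (cmp)
[5] flags=0011 GE?F → skip
[6] flags=0011 PL?T → r0=0xb8
[7] flags=1001 → (cmp)
[8] flags=1001 MI?T → r4=0xd2
[9] flags=1001 VS?T → r4=0x4e
[10] flags=1001 HI?F → skip

FIX = (r5, 0xeb)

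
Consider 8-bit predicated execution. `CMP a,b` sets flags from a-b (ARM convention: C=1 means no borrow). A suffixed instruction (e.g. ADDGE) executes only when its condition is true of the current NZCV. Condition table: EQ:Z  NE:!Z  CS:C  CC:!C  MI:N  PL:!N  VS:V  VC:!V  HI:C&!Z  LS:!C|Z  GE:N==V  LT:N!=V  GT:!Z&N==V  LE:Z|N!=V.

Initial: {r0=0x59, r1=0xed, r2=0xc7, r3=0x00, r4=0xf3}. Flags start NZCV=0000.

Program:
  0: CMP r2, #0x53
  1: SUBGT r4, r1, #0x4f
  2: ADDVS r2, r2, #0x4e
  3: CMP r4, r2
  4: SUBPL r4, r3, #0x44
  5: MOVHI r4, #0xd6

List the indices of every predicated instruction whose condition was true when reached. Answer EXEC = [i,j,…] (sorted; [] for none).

0: ✓ CMP  NZCV=0011
1: · SUBGT
2: ✓ ADDVS  r2←0x15
3: ✓ CMP  NZCV=1010
4: · SUBPL
5: ✓ MOVHI  r4←0xd6

EXEC = [2,5]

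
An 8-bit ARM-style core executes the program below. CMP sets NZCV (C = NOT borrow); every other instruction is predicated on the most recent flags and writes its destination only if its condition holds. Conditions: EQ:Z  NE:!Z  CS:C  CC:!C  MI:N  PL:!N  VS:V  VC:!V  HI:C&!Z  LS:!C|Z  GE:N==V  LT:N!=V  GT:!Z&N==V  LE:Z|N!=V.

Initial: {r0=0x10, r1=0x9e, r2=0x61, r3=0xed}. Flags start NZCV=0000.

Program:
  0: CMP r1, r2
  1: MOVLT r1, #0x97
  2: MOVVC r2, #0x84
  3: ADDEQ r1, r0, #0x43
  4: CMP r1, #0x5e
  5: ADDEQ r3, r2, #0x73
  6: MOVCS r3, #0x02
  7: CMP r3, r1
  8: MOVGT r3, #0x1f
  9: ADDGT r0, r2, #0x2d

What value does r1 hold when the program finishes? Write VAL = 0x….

VAL = 0x97

[0] flags=0011 → (cmp)
[1] flags=0011 LT?T → r1=0x97
[2] flags=0011 VC?F → skip
[3] flags=0011 EQ?F → skip
[4] flags=0011 → (cmp)
[5] flags=0011 EQ?F → skip
[6] flags=0011 CS?T → r3=0x02
[7] flags=0000 → (cmp)
[8] flags=0000 GT?T → r3=0x1f
[9] flags=0000 GT?T → r0=0x8e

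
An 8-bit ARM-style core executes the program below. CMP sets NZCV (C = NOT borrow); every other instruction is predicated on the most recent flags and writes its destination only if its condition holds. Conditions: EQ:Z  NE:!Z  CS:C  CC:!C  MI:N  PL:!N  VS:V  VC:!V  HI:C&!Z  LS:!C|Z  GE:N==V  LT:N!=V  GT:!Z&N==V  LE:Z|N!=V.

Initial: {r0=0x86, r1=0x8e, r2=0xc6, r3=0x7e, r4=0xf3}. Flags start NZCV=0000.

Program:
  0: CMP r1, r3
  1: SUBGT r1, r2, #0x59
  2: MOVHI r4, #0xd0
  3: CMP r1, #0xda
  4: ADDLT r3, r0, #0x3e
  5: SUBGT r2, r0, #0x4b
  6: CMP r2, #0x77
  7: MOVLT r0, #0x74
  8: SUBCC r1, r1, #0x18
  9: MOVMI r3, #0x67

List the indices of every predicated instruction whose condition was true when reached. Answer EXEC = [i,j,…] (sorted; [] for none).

[0] flags=0011 → (cmp)
[1] flags=0011 GT?F → skip
[2] flags=0011 HI?T → r4=0xd0
[3] flags=1000 → (cmp)
[4] flags=1000 LT?T → r3=0xc4
[5] flags=1000 GT?F → skip
[6] flags=0011 → (cmp)
[7] flags=0011 LT?T → r0=0x74
[8] flags=0011 CC?F → skip
[9] flags=0011 MI?F → skip

EXEC = [2,4,7]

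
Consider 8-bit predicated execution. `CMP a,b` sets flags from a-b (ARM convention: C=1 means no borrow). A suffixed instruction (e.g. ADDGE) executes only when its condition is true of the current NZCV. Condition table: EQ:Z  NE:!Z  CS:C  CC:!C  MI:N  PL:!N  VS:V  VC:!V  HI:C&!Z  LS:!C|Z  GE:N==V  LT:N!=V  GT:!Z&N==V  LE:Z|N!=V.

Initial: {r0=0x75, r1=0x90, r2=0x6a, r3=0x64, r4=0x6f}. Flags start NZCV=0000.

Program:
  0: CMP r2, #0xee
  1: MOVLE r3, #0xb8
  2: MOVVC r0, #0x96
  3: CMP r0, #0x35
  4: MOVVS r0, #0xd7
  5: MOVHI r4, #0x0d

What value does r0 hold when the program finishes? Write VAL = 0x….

0: ✓ CMP  NZCV=0000
1: · MOVLE
2: ✓ MOVVC  r0←0x96
3: ✓ CMP  NZCV=0011
4: ✓ MOVVS  r0←0xd7
5: ✓ MOVHI  r4←0x0d

VAL = 0xd7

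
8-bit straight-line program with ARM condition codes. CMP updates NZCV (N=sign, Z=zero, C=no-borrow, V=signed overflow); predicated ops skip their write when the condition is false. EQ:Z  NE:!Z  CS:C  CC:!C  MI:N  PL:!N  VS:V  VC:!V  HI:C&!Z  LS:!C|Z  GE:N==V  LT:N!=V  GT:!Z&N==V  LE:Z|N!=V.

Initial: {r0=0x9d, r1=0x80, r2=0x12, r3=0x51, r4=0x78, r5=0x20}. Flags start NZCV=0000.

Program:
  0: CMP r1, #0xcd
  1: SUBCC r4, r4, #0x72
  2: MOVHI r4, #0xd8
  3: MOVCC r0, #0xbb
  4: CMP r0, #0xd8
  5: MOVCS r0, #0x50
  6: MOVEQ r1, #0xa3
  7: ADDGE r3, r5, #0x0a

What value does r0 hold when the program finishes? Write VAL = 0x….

0: ✓ CMP  NZCV=1000
1: ✓ SUBCC  r4←0x06
2: · MOVHI
3: ✓ MOVCC  r0←0xbb
4: ✓ CMP  NZCV=1000
5: · MOVCS
6: · MOVEQ
7: · ADDGE

VAL = 0xbb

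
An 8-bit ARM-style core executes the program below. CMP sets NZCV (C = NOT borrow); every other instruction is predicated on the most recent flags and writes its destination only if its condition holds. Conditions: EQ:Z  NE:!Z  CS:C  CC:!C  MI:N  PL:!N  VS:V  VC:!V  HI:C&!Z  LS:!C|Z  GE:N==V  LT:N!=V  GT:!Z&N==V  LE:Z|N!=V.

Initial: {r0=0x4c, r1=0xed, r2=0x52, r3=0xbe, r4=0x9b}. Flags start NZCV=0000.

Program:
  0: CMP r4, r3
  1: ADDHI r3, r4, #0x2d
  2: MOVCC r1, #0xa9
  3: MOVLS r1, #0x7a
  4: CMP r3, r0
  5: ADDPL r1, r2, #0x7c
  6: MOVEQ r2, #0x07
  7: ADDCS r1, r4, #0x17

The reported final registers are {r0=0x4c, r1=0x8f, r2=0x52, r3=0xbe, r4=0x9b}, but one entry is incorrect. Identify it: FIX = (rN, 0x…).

[0] flags=1000 → (cmp)
[1] flags=1000 HI?F → skip
[2] flags=1000 CC?T → r1=0xa9
[3] flags=1000 LS?T → r1=0x7a
[4] flags=0011 → (cmp)
[5] flags=0011 PL?T → r1=0xce
[6] flags=0011 EQ?F → skip
[7] flags=0011 CS?T → r1=0xb2

FIX = (r1, 0xb2)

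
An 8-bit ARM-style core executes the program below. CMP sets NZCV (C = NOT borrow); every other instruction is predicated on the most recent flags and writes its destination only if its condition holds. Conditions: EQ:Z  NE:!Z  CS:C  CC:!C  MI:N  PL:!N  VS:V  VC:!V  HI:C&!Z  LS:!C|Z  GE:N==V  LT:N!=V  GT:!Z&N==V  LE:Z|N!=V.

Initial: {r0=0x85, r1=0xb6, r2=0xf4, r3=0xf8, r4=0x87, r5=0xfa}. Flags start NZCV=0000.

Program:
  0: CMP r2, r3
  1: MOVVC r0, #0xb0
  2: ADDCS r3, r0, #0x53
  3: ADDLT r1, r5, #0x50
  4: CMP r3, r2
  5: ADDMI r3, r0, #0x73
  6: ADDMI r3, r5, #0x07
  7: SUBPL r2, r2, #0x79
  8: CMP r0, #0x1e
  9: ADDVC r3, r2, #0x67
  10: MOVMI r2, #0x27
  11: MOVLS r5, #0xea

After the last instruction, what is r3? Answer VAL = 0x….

0: ✓ CMP  NZCV=1000
1: ✓ MOVVC  r0←0xb0
2: · ADDCS
3: ✓ ADDLT  r1←0x4a
4: ✓ CMP  NZCV=0010
5: · ADDMI
6: · ADDMI
7: ✓ SUBPL  r2←0x7b
8: ✓ CMP  NZCV=1010
9: ✓ ADDVC  r3←0xe2
10: ✓ MOVMI  r2←0x27
11: · MOVLS

VAL = 0xe2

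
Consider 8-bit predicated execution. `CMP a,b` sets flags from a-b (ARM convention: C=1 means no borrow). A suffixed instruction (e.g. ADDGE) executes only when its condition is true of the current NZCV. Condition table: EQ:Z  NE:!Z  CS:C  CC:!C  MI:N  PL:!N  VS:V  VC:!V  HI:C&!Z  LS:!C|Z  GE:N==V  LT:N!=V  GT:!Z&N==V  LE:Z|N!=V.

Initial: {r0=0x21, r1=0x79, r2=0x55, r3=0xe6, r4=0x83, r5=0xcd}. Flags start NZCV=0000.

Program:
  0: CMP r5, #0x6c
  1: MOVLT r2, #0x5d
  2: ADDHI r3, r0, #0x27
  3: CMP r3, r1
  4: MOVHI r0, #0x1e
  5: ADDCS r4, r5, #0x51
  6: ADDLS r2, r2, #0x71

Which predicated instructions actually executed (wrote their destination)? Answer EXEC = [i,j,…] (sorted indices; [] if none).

EXEC = [1,2,6]

0: ✓ CMP  NZCV=0011
1: ✓ MOVLT  r2←0x5d
2: ✓ ADDHI  r3←0x48
3: ✓ CMP  NZCV=1000
4: · MOVHI
5: · ADDCS
6: ✓ ADDLS  r2←0xce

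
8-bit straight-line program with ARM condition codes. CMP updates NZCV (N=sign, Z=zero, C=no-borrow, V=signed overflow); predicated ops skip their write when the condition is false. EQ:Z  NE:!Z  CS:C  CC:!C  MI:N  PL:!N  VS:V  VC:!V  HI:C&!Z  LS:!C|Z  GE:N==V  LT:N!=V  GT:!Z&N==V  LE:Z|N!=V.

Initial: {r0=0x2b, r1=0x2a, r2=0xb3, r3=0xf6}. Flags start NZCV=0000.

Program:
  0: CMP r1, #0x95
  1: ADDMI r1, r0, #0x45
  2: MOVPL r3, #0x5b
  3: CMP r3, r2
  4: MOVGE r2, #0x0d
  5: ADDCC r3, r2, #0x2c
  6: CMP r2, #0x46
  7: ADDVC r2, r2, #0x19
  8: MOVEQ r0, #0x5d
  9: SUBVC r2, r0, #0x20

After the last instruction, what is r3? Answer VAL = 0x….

VAL = 0xf6

[0] flags=1001 → (cmp)
[1] flags=1001 MI?T → r1=0x70
[2] flags=1001 PL?F → skip
[3] flags=0010 → (cmp)
[4] flags=0010 GE?T → r2=0x0d
[5] flags=0010 CC?F → skip
[6] flags=1000 → (cmp)
[7] flags=1000 VC?T → r2=0x26
[8] flags=1000 EQ?F → skip
[9] flags=1000 VC?T → r2=0x0b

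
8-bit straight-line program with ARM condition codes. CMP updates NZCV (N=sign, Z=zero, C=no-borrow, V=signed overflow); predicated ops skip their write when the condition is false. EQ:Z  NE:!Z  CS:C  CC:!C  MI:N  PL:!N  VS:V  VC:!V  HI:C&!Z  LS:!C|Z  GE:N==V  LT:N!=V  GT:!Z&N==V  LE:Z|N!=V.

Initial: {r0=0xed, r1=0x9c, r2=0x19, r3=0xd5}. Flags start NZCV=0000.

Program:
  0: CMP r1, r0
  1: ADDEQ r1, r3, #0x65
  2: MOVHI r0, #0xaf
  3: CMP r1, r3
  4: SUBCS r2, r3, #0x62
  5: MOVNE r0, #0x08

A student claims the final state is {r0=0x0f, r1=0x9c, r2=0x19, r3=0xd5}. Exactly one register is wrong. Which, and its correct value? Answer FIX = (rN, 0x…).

0: ✓ CMP  NZCV=1000
1: · ADDEQ
2: · MOVHI
3: ✓ CMP  NZCV=1000
4: · SUBCS
5: ✓ MOVNE  r0←0x08

FIX = (r0, 0x08)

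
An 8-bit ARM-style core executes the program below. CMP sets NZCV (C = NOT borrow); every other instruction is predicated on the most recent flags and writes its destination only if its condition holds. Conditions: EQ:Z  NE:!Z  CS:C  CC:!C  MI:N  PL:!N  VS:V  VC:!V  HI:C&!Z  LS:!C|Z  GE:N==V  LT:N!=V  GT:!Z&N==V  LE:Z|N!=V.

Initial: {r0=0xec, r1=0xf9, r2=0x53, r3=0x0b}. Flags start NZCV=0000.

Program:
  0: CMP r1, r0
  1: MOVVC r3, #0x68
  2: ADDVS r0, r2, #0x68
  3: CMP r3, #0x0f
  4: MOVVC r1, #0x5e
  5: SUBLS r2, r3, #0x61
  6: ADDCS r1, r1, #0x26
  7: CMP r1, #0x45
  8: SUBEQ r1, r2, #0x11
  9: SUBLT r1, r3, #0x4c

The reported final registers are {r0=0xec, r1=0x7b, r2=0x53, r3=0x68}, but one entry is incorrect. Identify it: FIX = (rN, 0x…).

FIX = (r1, 0x1c)

[0] flags=0010 → (cmp)
[1] flags=0010 VC?T → r3=0x68
[2] flags=0010 VS?F → skip
[3] flags=0010 → (cmp)
[4] flags=0010 VC?T → r1=0x5e
[5] flags=0010 LS?F → skip
[6] flags=0010 CS?T → r1=0x84
[7] flags=0011 → (cmp)
[8] flags=0011 EQ?F → skip
[9] flags=0011 LT?T → r1=0x1c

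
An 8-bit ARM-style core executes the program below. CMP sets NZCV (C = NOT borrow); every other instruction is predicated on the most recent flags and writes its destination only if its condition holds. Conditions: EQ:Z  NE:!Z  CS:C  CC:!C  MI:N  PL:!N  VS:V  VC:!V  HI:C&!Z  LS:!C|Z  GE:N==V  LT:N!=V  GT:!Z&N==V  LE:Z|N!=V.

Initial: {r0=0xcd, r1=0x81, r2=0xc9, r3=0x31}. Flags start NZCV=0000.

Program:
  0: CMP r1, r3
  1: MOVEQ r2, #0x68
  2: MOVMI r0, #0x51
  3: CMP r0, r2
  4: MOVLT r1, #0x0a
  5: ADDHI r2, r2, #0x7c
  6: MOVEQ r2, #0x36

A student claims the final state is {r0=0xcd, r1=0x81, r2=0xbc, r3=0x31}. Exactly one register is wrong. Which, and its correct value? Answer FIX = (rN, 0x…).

FIX = (r2, 0x45)

[0] flags=0011 → (cmp)
[1] flags=0011 EQ?F → skip
[2] flags=0011 MI?F → skip
[3] flags=0010 → (cmp)
[4] flags=0010 LT?F → skip
[5] flags=0010 HI?T → r2=0x45
[6] flags=0010 EQ?F → skip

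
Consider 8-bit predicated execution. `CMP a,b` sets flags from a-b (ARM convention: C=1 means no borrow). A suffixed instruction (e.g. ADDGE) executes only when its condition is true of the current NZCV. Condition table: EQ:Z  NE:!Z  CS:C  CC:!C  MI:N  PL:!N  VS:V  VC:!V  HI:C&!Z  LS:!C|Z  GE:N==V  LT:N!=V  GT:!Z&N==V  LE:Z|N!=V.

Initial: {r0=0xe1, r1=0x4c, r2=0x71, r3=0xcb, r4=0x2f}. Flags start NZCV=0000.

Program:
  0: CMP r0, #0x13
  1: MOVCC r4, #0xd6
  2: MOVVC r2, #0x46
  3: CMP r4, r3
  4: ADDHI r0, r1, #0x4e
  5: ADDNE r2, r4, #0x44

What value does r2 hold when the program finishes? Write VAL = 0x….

0: ✓ CMP  NZCV=1010
1: · MOVCC
2: ✓ MOVVC  r2←0x46
3: ✓ CMP  NZCV=0000
4: · ADDHI
5: ✓ ADDNE  r2←0x73

VAL = 0x73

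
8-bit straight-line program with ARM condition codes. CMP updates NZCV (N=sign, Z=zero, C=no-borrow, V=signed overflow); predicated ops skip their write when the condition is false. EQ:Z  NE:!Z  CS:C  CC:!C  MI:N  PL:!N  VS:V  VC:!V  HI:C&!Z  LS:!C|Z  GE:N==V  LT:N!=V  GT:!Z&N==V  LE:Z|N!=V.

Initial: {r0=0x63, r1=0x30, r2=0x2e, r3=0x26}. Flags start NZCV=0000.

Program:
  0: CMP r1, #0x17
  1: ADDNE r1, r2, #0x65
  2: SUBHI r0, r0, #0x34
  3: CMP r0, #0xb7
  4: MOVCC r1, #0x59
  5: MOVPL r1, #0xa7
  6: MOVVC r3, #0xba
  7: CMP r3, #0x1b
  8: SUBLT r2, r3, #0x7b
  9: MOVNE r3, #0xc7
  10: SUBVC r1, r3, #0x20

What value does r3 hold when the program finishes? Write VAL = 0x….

0: ✓ CMP  NZCV=0010
1: ✓ ADDNE  r1←0x93
2: ✓ SUBHI  r0←0x2f
3: ✓ CMP  NZCV=0000
4: ✓ MOVCC  r1←0x59
5: ✓ MOVPL  r1←0xa7
6: ✓ MOVVC  r3←0xba
7: ✓ CMP  NZCV=1010
8: ✓ SUBLT  r2←0x3f
9: ✓ MOVNE  r3←0xc7
10: ✓ SUBVC  r1←0xa7

VAL = 0xc7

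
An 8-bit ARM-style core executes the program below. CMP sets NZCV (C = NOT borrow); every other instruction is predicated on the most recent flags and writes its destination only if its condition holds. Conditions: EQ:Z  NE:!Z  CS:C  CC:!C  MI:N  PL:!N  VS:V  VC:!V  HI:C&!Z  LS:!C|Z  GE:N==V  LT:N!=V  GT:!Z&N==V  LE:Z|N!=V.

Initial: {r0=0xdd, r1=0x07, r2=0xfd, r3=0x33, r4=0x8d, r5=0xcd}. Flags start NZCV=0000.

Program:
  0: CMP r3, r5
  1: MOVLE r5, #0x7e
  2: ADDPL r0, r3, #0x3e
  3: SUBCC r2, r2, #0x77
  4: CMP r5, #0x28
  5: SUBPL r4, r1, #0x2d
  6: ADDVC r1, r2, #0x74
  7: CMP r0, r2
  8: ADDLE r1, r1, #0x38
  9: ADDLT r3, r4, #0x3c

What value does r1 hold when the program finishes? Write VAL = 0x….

VAL = 0xfa

0: ✓ CMP  NZCV=0000
1: · MOVLE
2: ✓ ADDPL  r0←0x71
3: ✓ SUBCC  r2←0x86
4: ✓ CMP  NZCV=1010
5: · SUBPL
6: ✓ ADDVC  r1←0xfa
7: ✓ CMP  NZCV=1001
8: · ADDLE
9: · ADDLT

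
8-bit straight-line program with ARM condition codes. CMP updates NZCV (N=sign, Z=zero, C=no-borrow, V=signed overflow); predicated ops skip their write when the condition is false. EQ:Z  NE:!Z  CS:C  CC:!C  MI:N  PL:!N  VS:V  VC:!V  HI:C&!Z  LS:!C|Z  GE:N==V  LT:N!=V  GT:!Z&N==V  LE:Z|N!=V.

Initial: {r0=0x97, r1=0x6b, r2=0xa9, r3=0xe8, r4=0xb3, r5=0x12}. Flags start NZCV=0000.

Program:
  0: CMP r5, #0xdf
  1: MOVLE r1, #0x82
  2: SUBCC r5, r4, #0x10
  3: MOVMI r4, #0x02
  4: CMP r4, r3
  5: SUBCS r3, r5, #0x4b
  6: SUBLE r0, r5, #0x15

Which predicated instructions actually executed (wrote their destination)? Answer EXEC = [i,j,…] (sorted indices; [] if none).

EXEC = [2,6]

[0] flags=0000 → (cmp)
[1] flags=0000 LE?F → skip
[2] flags=0000 CC?T → r5=0xa3
[3] flags=0000 MI?F → skip
[4] flags=1000 → (cmp)
[5] flags=1000 CS?F → skip
[6] flags=1000 LE?T → r0=0x8e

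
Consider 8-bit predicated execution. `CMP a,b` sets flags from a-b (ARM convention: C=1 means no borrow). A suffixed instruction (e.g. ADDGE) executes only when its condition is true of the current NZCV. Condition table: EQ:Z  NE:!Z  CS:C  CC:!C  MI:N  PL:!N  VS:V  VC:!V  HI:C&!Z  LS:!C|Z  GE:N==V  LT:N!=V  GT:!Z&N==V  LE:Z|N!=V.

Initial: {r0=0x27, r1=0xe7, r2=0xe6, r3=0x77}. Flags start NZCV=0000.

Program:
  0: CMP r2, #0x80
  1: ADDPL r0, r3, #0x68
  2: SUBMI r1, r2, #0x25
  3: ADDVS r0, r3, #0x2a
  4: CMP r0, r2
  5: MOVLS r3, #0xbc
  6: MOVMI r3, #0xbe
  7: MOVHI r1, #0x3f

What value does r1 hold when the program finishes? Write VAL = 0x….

0: ✓ CMP  NZCV=0010
1: ✓ ADDPL  r0←0xdf
2: · SUBMI
3: · ADDVS
4: ✓ CMP  NZCV=1000
5: ✓ MOVLS  r3←0xbc
6: ✓ MOVMI  r3←0xbe
7: · MOVHI

VAL = 0xe7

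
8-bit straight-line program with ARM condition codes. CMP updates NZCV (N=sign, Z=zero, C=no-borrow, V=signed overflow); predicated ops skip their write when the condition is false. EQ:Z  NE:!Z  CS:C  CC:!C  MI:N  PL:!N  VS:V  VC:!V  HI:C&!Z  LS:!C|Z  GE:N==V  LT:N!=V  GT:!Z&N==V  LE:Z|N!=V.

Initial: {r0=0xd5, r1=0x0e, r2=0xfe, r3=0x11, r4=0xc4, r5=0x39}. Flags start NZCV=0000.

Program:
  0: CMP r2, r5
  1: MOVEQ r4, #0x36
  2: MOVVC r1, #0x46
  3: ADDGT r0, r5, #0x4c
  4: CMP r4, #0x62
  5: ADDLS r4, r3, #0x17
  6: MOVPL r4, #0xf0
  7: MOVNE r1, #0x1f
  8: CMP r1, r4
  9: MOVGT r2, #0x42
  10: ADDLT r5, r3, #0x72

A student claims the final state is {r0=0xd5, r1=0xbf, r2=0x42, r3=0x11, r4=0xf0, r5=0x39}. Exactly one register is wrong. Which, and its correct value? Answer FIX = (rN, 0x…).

[0] flags=1010 → (cmp)
[1] flags=1010 EQ?F → skip
[2] flags=1010 VC?T → r1=0x46
[3] flags=1010 GT?F → skip
[4] flags=0011 → (cmp)
[5] flags=0011 LS?F → skip
[6] flags=0011 PL?T → r4=0xf0
[7] flags=0011 NE?T → r1=0x1f
[8] flags=0000 → (cmp)
[9] flags=0000 GT?T → r2=0x42
[10] flags=0000 LT?F → skip

FIX = (r1, 0x1f)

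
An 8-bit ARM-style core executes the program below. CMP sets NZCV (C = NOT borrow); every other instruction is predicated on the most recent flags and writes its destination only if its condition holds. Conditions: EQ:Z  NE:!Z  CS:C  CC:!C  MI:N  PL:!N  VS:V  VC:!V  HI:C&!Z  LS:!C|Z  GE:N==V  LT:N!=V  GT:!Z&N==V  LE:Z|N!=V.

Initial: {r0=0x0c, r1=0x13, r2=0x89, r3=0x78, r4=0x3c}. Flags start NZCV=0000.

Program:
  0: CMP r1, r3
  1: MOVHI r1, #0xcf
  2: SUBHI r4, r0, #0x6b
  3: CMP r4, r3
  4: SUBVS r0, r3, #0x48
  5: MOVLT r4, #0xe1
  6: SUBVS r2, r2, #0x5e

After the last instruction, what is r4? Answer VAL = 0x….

VAL = 0xe1

0: ✓ CMP  NZCV=1000
1: · MOVHI
2: · SUBHI
3: ✓ CMP  NZCV=1000
4: · SUBVS
5: ✓ MOVLT  r4←0xe1
6: · SUBVS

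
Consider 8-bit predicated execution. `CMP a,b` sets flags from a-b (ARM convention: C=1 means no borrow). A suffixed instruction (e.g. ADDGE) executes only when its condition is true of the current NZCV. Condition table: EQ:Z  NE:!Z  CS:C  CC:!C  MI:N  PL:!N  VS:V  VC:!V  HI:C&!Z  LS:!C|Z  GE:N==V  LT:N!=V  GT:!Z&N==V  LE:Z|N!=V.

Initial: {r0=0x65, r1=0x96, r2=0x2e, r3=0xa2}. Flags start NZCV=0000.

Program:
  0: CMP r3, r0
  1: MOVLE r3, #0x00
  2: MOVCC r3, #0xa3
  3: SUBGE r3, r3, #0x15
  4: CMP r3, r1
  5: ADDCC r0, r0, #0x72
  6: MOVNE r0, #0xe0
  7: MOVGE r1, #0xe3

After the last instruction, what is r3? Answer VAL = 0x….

VAL = 0x00

[0] flags=0011 → (cmp)
[1] flags=0011 LE?T → r3=0x00
[2] flags=0011 CC?F → skip
[3] flags=0011 GE?F → skip
[4] flags=0000 → (cmp)
[5] flags=0000 CC?T → r0=0xd7
[6] flags=0000 NE?T → r0=0xe0
[7] flags=0000 GE?T → r1=0xe3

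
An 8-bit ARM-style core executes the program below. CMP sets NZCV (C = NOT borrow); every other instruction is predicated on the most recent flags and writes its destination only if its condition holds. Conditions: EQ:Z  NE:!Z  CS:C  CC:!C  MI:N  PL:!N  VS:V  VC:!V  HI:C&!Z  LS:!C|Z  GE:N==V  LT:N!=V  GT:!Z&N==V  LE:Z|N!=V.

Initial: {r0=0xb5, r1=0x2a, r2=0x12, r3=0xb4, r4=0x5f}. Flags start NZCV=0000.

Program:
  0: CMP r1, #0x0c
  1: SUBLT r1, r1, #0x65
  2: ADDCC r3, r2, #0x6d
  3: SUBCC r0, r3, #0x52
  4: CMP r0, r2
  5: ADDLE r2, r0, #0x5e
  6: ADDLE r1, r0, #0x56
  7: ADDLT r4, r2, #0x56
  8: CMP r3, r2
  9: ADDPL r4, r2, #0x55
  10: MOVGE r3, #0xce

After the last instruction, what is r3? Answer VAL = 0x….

0: ✓ CMP  NZCV=0010
1: · SUBLT
2: · ADDCC
3: · SUBCC
4: ✓ CMP  NZCV=1010
5: ✓ ADDLE  r2←0x13
6: ✓ ADDLE  r1←0x0b
7: ✓ ADDLT  r4←0x69
8: ✓ CMP  NZCV=1010
9: · ADDPL
10: · MOVGE

VAL = 0xb4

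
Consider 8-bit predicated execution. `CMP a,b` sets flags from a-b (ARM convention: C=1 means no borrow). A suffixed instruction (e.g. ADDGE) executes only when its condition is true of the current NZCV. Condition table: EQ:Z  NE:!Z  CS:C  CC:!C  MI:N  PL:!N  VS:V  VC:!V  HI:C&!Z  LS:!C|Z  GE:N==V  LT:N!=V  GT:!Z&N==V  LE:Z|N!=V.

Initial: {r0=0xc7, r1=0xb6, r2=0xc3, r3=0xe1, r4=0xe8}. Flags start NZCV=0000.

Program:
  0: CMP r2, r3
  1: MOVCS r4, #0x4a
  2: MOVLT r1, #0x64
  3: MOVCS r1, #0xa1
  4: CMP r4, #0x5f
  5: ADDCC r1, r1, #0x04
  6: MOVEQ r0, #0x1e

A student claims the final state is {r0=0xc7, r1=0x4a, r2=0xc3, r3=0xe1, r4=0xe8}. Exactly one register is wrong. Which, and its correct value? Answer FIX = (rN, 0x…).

FIX = (r1, 0x64)

0: ✓ CMP  NZCV=1000
1: · MOVCS
2: ✓ MOVLT  r1←0x64
3: · MOVCS
4: ✓ CMP  NZCV=1010
5: · ADDCC
6: · MOVEQ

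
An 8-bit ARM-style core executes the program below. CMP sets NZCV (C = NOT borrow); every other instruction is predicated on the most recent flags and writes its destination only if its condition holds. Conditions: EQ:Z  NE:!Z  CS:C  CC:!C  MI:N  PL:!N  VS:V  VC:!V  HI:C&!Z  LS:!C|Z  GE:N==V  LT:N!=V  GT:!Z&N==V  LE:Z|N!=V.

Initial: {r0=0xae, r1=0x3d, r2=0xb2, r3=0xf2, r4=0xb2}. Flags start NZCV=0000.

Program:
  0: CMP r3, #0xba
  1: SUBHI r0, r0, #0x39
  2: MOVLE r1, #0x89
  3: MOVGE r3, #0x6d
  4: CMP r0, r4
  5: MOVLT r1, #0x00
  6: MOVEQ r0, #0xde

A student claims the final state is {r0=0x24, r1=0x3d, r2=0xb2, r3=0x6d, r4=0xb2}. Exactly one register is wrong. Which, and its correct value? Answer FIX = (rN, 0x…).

[0] flags=0010 → (cmp)
[1] flags=0010 HI?T → r0=0x75
[2] flags=0010 LE?F → skip
[3] flags=0010 GE?T → r3=0x6d
[4] flags=1001 → (cmp)
[5] flags=1001 LT?F → skip
[6] flags=1001 EQ?F → skip

FIX = (r0, 0x75)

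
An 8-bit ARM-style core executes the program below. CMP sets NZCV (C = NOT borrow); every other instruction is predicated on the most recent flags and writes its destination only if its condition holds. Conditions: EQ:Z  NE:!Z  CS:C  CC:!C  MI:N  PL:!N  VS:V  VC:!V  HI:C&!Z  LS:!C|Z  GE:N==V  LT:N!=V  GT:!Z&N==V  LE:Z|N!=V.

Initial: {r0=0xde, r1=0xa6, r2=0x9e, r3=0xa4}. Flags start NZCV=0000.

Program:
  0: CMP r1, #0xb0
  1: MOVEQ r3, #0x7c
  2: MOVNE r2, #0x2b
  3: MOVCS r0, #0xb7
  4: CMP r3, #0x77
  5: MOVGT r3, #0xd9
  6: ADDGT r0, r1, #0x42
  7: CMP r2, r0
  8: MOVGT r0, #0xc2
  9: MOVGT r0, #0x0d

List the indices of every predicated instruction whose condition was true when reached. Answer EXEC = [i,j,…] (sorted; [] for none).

[0] flags=1000 → (cmp)
[1] flags=1000 EQ?F → skip
[2] flags=1000 NE?T → r2=0x2b
[3] flags=1000 CS?F → skip
[4] flags=0011 → (cmp)
[5] flags=0011 GT?F → skip
[6] flags=0011 GT?F → skip
[7] flags=0000 → (cmp)
[8] flags=0000 GT?T → r0=0xc2
[9] flags=0000 GT?T → r0=0x0d

EXEC = [2,8,9]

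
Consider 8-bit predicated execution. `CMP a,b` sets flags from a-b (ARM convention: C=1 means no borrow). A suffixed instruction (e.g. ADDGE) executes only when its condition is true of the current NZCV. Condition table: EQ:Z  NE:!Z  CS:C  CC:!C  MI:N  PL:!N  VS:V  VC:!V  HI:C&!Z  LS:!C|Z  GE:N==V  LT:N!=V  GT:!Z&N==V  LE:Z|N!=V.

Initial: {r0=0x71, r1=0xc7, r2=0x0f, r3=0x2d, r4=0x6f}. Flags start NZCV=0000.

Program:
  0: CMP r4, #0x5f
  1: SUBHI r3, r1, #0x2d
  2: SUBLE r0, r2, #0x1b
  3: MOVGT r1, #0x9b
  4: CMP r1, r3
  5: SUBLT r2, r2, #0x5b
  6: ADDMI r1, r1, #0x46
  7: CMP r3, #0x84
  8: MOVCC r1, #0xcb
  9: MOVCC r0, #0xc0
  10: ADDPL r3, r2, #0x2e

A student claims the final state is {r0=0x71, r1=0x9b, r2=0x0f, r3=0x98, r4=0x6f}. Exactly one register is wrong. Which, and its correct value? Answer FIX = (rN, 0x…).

FIX = (r3, 0x3d)

[0] flags=0010 → (cmp)
[1] flags=0010 HI?T → r3=0x9a
[2] flags=0010 LE?F → skip
[3] flags=0010 GT?T → r1=0x9b
[4] flags=0010 → (cmp)
[5] flags=0010 LT?F → skip
[6] flags=0010 MI?F → skip
[7] flags=0010 → (cmp)
[8] flags=0010 CC?F → skip
[9] flags=0010 CC?F → skip
[10] flags=0010 PL?T → r3=0x3d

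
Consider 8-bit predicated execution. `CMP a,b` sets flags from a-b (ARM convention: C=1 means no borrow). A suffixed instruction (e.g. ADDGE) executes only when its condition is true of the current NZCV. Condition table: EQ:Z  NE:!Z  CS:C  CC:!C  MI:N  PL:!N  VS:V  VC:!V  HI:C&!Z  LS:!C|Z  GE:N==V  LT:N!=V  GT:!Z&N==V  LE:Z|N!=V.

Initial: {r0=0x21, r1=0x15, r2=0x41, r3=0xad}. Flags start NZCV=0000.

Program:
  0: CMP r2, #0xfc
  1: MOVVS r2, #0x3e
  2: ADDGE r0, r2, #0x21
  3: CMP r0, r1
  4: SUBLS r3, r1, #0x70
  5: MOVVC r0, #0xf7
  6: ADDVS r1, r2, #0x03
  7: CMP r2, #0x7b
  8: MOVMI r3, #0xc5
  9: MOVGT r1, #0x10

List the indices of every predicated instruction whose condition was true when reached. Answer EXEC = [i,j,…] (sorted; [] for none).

0: ✓ CMP  NZCV=0000
1: · MOVVS
2: ✓ ADDGE  r0←0x62
3: ✓ CMP  NZCV=0010
4: · SUBLS
5: ✓ MOVVC  r0←0xf7
6: · ADDVS
7: ✓ CMP  NZCV=1000
8: ✓ MOVMI  r3←0xc5
9: · MOVGT

EXEC = [2,5,8]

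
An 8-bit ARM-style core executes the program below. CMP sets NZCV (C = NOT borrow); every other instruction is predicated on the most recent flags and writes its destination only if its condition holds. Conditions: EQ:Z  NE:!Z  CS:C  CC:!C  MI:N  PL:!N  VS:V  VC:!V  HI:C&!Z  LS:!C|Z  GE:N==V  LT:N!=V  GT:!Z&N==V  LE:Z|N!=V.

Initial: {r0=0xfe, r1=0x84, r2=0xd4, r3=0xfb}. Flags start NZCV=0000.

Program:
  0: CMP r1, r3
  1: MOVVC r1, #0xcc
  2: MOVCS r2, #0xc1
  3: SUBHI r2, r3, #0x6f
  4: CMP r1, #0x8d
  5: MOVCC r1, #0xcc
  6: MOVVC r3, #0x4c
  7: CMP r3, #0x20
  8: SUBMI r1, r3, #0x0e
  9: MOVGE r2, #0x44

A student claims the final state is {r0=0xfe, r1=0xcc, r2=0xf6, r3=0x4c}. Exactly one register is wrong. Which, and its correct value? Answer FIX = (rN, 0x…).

FIX = (r2, 0x44)

0: ✓ CMP  NZCV=1000
1: ✓ MOVVC  r1←0xcc
2: · MOVCS
3: · SUBHI
4: ✓ CMP  NZCV=0010
5: · MOVCC
6: ✓ MOVVC  r3←0x4c
7: ✓ CMP  NZCV=0010
8: · SUBMI
9: ✓ MOVGE  r2←0x44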